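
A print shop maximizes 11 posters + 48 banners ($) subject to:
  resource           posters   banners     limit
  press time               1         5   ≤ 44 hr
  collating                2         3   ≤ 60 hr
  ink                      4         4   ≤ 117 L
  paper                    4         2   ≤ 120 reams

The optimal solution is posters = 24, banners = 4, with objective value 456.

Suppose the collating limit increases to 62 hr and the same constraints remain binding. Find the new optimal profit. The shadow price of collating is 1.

458

Δb = 2, so new z* = 456 + (1)·(2) = 456 + 2 = 458.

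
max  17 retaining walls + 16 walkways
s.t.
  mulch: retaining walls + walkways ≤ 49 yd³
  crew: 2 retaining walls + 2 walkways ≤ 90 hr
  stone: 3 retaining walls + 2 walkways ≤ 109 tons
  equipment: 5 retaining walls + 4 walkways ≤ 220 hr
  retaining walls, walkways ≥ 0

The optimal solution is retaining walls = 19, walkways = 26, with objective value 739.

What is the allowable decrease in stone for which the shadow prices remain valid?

Binding constraints: crew, stone. The basis is B = [[2,2],[3,2]] with det -2.
Per unit decrease in stone, x* moves by d = (-1, 1).
The basis stays optimal until retaining walls reaches 0; allowable decrease = 19 tons.

19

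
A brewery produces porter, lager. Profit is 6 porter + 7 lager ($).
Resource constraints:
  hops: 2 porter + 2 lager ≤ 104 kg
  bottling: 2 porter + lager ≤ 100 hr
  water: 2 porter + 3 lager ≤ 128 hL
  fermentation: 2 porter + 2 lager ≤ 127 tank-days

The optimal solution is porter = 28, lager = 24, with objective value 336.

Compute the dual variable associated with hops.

Binding: hops and water. Non-binding: bottling (20 unused), fermentation (23 unused).
Since bottling, fermentation are not tight, their duals are 0.
The binding rows give the dual system: 2·y_hops + 2·y_water = 6 and 2·y_hops + 3·y_water = 7.
This yields shadow prices y_hops = 2, y_water = 1.
Shadow price of hops = 2.

2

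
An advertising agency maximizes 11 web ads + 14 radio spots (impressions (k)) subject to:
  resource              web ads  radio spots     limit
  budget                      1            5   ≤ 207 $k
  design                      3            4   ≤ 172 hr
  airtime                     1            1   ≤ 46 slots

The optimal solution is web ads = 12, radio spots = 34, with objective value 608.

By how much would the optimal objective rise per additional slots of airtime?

2

Binding: design and airtime. Non-binding: budget (25 unused).
By complementary slackness, y = 0 for the non-binding constraint.
From A_Bᵀ y = c: 3·y_design + 1·y_airtime = 11; 4·y_design + 1·y_airtime = 14.
→ y_design = 3 and y_airtime = 2.
Shadow price of airtime = 2.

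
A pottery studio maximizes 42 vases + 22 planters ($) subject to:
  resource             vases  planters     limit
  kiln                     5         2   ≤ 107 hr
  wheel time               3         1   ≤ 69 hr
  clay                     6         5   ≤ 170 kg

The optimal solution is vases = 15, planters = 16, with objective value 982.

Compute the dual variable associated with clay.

2

Binding: kiln and clay. Non-binding: wheel time (8 unused).
Since wheel time is not tight, its dual is 0.
From A_Bᵀ y = c: 5·y_kiln + 6·y_clay = 42; 2·y_kiln + 5·y_clay = 22.
→ y_kiln = 6 and y_clay = 2.
Shadow price of clay = 2.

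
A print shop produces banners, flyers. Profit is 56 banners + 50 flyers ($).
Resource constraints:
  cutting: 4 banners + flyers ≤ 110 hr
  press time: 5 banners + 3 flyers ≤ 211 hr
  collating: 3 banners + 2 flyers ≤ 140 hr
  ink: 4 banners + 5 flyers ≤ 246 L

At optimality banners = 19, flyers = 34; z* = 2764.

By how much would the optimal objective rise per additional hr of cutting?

Binding: cutting and ink. Non-binding: press time (14 unused), collating (15 unused).
Slack constraints have shadow price 0 (complementary slackness).
From A_Bᵀ y = c: 4·y_cutting + 4·y_ink = 56; 1·y_cutting + 5·y_ink = 50.
→ y_cutting = 5 and y_ink = 9.
Shadow price of cutting = 5.

5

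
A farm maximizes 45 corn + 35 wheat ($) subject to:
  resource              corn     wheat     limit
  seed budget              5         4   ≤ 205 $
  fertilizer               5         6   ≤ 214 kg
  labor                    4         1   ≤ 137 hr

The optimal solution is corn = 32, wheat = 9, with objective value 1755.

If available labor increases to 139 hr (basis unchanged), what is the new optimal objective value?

1765

Check each constraint at x*: seed budget 196/205 (slack 9); fertilizer 214/214 (tight); labor 137/137 (tight).
By complementary slackness, y = 0 for the non-binding constraint.
From A_Bᵀ y = c: 5·y_fertilizer + 4·y_labor = 45; 6·y_fertilizer + 1·y_labor = 35.
This yields shadow prices y_fertilizer = 5, y_labor = 5.
Δz = y_labor·Δb = 5 × (2) = 10, so new z* = 1755 + 10 = 1765.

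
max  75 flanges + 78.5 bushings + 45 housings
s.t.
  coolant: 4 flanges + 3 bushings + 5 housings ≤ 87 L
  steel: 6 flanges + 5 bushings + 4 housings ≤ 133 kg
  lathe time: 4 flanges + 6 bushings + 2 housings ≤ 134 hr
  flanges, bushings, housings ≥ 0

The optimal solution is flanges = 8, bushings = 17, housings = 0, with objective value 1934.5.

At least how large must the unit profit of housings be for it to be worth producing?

46

Check each constraint at x*: coolant 83/87 (slack 4); steel 133/133 (tight); lathe time 134/134 (tight).
Since coolant is not tight, its dual is 0.
Dual feasibility on the basic columns requires 6·y_steel + 4·y_lathe time = 75, 5·y_steel + 6·y_lathe time = 78.5.
This yields shadow prices y_steel = 8.5, y_lathe time = 6.
housings enters the basis when its profit ≥ yᵀa₃ = 8.5·4 + 6·2 = 46.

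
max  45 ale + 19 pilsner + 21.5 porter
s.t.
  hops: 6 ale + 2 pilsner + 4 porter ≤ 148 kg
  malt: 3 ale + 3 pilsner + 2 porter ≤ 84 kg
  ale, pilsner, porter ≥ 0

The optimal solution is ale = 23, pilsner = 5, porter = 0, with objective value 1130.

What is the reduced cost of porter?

Check each constraint at x*: hops 148/148 (tight); malt 84/84 (tight).
The binding rows give the dual system: 6·y_hops + 3·y_malt = 45 and 2·y_hops + 3·y_malt = 19.
→ y_hops = 6.5 and y_malt = 2.
Reduced cost of porter: c₃ − yᵀa₃ = 21.5 − (6.5·4 + 2·2) = 21.5 − 30 = -8.5.

-8.5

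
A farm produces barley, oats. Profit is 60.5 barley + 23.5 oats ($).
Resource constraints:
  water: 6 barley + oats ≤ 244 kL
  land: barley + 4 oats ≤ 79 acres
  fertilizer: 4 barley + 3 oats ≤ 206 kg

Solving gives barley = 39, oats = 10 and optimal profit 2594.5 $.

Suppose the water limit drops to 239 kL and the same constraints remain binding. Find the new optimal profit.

2547

At the optimum: water uses 244 of 244 (binding); land uses 79 of 79 (binding); fertilizer uses 186 of 206 (slack = 20).
Slack constraints have shadow price 0 (complementary slackness).
From A_Bᵀ y = c: 6·y_water + 1·y_land = 60.5; 1·y_water + 4·y_land = 23.5.
This yields shadow prices y_water = 9.5, y_land = 3.5.
Δz = y_water·Δb = 9.5 × (-5) = -47.5, so new z* = 2594.5 − 47.5 = 2547.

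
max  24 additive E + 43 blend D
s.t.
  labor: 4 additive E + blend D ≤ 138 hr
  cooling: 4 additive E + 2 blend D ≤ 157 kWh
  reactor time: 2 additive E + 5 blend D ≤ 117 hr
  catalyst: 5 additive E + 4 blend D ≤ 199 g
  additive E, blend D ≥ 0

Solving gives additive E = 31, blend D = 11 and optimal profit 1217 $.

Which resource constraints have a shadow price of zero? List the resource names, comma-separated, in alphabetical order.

labor: 135/138 (slack 3)
cooling: 146/157 (slack 11)
reactor time: 117/117 (binding)
catalyst: 199/199 (binding)
By complementary slackness, a constraint with positive slack has shadow price 0 → cooling, labor.

cooling, labor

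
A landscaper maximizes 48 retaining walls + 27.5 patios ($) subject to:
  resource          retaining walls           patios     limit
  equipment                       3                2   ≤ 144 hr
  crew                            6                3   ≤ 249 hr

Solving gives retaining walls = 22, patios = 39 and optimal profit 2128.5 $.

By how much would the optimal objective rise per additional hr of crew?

4.5

Check each constraint at x*: equipment 144/144 (tight); crew 249/249 (tight).
Dual feasibility on the basic columns requires 3·y_equipment + 6·y_crew = 48, 2·y_equipment + 3·y_crew = 27.5.
This yields shadow prices y_equipment = 7, y_crew = 4.5.
Shadow price of crew = 4.5.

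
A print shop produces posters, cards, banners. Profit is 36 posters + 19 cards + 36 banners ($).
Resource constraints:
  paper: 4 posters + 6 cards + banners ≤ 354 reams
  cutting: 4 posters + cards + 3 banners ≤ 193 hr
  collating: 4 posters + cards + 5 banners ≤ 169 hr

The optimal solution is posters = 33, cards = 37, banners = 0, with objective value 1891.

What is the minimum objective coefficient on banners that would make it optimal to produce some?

Binding: paper and collating. Non-binding: cutting (24 unused).
Slack constraints have shadow price 0 (complementary slackness).
From A_Bᵀ y = c: 4·y_paper + 4·y_collating = 36; 6·y_paper + 1·y_collating = 19.
→ y_paper = 2 and y_collating = 7.
banners enters the basis when its profit ≥ yᵀa₃ = 2·1 + 7·5 = 37.

37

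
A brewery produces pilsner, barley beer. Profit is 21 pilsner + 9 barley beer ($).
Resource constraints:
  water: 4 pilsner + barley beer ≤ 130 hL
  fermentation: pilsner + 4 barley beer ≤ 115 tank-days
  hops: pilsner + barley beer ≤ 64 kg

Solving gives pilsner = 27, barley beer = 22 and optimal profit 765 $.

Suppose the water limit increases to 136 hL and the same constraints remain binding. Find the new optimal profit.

Check each constraint at x*: water 130/130 (tight); fermentation 115/115 (tight); hops 49/64 (slack 15).
Since hops is not tight, its dual is 0.
From A_Bᵀ y = c: 4·y_water + 1·y_fermentation = 21; 1·y_water + 4·y_fermentation = 9.
Solving: y_water = 5, y_fermentation = 1.
Δz = y_water·Δb = 5 × (6) = 30, so new z* = 765 + 30 = 795.

795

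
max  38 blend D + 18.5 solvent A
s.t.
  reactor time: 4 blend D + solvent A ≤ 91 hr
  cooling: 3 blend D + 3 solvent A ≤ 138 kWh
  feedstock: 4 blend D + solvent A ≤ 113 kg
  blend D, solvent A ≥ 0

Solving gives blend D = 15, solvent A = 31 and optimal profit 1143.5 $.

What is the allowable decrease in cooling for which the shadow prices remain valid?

Binding constraints: reactor time, cooling. The basis is B = [[4,1],[3,3]] with det 9.
Per unit decrease in cooling, x* moves by d = (0.1111, -0.4444).
The basis stays optimal until solvent A reaches 0; allowable decrease = 69.75 kWh.

69.75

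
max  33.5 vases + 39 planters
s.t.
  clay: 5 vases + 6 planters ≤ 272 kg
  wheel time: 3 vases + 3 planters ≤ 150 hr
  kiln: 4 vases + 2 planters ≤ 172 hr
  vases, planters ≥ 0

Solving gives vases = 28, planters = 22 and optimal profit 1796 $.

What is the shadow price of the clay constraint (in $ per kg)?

5.5

Check each constraint at x*: clay 272/272 (tight); wheel time 150/150 (tight); kiln 156/172 (slack 16).
By complementary slackness, y = 0 for the non-binding constraint.
The binding rows give the dual system: 5·y_clay + 3·y_wheel time = 33.5 and 6·y_clay + 3·y_wheel time = 39.
Solving: y_clay = 5.5, y_wheel time = 2.
Shadow price of clay = 5.5.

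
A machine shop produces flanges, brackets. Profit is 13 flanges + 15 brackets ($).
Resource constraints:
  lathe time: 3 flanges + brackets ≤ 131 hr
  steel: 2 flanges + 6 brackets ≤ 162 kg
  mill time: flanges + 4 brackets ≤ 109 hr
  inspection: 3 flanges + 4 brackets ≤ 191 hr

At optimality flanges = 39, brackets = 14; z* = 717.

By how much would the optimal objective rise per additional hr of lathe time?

3

Binding: lathe time and steel. Non-binding: mill time (14 unused), inspection (18 unused).
Slack constraints have shadow price 0 (complementary slackness).
From A_Bᵀ y = c: 3·y_lathe time + 2·y_steel = 13; 1·y_lathe time + 6·y_steel = 15.
Solving: y_lathe time = 3, y_steel = 2.
Shadow price of lathe time = 3.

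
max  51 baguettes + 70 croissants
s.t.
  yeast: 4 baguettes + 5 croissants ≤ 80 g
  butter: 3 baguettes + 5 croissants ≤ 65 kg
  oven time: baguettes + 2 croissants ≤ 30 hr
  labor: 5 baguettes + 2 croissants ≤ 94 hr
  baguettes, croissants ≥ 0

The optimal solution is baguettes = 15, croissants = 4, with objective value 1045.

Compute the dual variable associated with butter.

5

Binding: yeast and butter. Non-binding: oven time (7 unused), labor (11 unused).
By complementary slackness, y = 0 for the non-binding constraints.
Dual feasibility on the basic columns requires 4·y_yeast + 3·y_butter = 51, 5·y_yeast + 5·y_butter = 70.
This yields shadow prices y_yeast = 9, y_butter = 5.
Shadow price of butter = 5.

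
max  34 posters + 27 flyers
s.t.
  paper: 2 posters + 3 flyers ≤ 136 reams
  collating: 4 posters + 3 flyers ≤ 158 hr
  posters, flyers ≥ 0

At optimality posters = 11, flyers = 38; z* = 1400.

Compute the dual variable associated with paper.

At the optimum: paper uses 136 of 136 (binding); collating uses 158 of 158 (binding).
From A_Bᵀ y = c: 2·y_paper + 4·y_collating = 34; 3·y_paper + 3·y_collating = 27.
Solving: y_paper = 1, y_collating = 8.
Shadow price of paper = 1.

1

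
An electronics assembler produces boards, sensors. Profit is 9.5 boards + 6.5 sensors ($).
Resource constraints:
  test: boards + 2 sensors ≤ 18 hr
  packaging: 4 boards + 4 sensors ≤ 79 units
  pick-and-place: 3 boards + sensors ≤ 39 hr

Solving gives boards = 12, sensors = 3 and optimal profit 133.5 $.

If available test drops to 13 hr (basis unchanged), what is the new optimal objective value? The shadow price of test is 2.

123.5

Δb = -5, so new z* = 133.5 + (2)·(-5) = 133.5 − 10 = 123.5.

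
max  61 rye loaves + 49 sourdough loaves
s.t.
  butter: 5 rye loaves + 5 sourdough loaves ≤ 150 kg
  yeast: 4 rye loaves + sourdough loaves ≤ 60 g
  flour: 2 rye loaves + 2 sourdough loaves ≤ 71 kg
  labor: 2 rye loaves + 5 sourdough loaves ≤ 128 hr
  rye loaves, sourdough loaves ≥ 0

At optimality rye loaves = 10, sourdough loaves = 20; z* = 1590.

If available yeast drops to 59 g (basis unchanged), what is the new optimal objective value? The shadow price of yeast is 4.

Δb = -1, so new z* = 1590 + (4)·(-1) = 1590 − 4 = 1586.

1586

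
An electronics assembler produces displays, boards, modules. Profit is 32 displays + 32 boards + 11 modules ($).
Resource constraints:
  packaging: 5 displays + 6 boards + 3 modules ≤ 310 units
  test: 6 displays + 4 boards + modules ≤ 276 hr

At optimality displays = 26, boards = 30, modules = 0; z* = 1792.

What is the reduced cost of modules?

-3

At the optimum: packaging uses 310 of 310 (binding); test uses 276 of 276 (binding).
The binding rows give the dual system: 5·y_packaging + 6·y_test = 32 and 6·y_packaging + 4·y_test = 32.
This yields shadow prices y_packaging = 4, y_test = 2.
Reduced cost of modules: c₃ − yᵀa₃ = 11 − (4·3 + 2·1) = 11 − 14 = -3.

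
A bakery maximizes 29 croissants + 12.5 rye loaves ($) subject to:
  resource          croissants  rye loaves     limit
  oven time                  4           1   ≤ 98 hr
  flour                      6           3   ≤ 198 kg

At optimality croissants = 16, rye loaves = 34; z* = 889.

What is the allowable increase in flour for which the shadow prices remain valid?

96

Binding constraints: oven time, flour. The basis is B = [[4,1],[6,3]] with det 6.
Per unit increase in flour, x* moves by d = (-0.1667, 0.6667).
The basis stays optimal until croissants reaches 0; allowable increase = 96 kg.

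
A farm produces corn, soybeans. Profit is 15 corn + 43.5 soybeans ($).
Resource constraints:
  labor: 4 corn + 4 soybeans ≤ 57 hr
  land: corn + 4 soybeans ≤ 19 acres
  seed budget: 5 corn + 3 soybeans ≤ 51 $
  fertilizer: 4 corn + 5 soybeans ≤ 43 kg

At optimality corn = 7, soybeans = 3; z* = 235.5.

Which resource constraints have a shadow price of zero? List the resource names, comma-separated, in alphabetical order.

labor: 40/57 (slack 17)
land: 19/19 (binding)
seed budget: 44/51 (slack 7)
fertilizer: 43/43 (binding)
By complementary slackness, a constraint with positive slack has shadow price 0 → labor, seed budget.

labor, seed budget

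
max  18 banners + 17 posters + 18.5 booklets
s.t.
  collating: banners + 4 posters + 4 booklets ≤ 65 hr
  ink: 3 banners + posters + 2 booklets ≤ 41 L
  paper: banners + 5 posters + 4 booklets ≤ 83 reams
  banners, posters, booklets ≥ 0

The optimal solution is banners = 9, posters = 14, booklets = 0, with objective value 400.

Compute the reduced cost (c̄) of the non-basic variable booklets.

-3.5

Binding: collating and ink. Non-binding: paper (4 unused).
Slack constraints have shadow price 0 (complementary slackness).
The binding rows give the dual system: 1·y_collating + 3·y_ink = 18 and 4·y_collating + 1·y_ink = 17.
This yields shadow prices y_collating = 3, y_ink = 5.
Reduced cost of booklets: c₃ − yᵀa₃ = 18.5 − (3·4 + 5·2) = 18.5 − 22 = -3.5.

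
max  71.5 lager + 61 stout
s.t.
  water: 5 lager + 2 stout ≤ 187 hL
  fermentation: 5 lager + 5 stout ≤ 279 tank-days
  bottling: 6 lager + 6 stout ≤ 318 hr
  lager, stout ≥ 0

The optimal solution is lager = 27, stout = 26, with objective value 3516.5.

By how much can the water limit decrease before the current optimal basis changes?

81

Binding constraints: water, bottling. The basis is B = [[5,2],[6,6]] with det 18.
Per unit decrease in water, x* moves by d = (-0.3333, 0.3333).
The basis stays optimal until lager reaches 0; allowable decrease = 81 hL.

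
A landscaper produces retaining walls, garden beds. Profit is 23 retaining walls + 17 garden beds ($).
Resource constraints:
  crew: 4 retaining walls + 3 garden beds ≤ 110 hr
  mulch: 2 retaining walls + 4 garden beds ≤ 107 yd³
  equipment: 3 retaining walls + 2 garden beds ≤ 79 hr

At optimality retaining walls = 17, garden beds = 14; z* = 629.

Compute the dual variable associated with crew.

5

Check each constraint at x*: crew 110/110 (tight); mulch 90/107 (slack 17); equipment 79/79 (tight).
Since mulch is not tight, its dual is 0.
The binding rows give the dual system: 4·y_crew + 3·y_equipment = 23 and 3·y_crew + 2·y_equipment = 17.
This yields shadow prices y_crew = 5, y_equipment = 1.
Shadow price of crew = 5.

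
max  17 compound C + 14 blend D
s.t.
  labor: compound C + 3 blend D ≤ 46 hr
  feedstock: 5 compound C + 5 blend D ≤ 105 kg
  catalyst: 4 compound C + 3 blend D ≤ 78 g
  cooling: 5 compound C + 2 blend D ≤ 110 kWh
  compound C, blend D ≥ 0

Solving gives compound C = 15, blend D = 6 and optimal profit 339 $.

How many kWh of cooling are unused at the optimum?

23

cooling used = 5·15 + 2·6 = 87; slack = 110 − 87 = 23.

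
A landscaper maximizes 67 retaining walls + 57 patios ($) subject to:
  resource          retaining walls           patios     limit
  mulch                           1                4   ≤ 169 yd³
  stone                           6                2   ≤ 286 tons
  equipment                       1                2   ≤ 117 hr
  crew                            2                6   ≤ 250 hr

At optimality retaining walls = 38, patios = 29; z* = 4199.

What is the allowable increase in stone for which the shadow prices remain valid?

336

Binding constraints: stone, crew. The basis is B = [[6,2],[2,6]] with det 32.
Per unit increase in stone, x* moves by d = (0.1875, -0.0625).
The basis stays optimal until equipment becomes binding; allowable increase = 336 tons.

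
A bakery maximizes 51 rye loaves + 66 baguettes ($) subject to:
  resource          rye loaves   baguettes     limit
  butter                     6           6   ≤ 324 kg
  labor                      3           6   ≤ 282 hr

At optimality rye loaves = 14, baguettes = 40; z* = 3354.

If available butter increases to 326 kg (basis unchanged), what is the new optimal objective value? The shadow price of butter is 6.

3366

Δb = 2, so new z* = 3354 + (6)·(2) = 3354 + 12 = 3366.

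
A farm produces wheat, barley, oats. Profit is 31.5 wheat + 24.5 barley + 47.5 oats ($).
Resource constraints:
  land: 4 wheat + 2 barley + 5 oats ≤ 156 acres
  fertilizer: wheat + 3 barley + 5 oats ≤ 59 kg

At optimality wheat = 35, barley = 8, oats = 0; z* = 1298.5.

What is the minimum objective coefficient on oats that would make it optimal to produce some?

52.5

Check each constraint at x*: land 156/156 (tight); fertilizer 59/59 (tight).
From A_Bᵀ y = c: 4·y_land + 1·y_fertilizer = 31.5; 2·y_land + 3·y_fertilizer = 24.5.
This yields shadow prices y_land = 7, y_fertilizer = 3.5.
oats enters the basis when its profit ≥ yᵀa₃ = 7·5 + 3.5·5 = 52.5.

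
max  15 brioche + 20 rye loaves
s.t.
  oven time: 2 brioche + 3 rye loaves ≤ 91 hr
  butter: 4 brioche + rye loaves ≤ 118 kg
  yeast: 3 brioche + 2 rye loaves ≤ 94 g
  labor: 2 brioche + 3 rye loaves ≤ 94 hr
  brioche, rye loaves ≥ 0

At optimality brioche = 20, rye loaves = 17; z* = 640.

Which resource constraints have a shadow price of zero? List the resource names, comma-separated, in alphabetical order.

oven time: 91/91 (binding)
butter: 97/118 (slack 21)
yeast: 94/94 (binding)
labor: 91/94 (slack 3)
By complementary slackness, a constraint with positive slack has shadow price 0 → butter, labor.

butter, labor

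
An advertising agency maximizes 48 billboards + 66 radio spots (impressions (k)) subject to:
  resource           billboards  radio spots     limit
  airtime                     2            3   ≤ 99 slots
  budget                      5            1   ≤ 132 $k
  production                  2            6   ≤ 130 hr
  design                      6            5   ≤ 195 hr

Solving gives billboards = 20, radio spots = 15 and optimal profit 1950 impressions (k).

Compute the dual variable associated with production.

6

Binding: production and design. Non-binding: airtime (14 unused), budget (17 unused).
Since airtime, budget are not tight, their duals are 0.
Dual feasibility on the basic columns requires 2·y_production + 6·y_design = 48, 6·y_production + 5·y_design = 66.
→ y_production = 6 and y_design = 6.
Shadow price of production = 6.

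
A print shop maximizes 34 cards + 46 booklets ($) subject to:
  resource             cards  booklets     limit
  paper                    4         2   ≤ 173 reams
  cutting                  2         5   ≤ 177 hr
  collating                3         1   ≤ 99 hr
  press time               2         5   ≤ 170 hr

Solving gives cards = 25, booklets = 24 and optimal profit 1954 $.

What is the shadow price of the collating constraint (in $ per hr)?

At the optimum: paper uses 148 of 173 (slack = 25); cutting uses 170 of 177 (slack = 7); collating uses 99 of 99 (binding); press time uses 170 of 170 (binding).
By complementary slackness, y = 0 for the non-binding constraints.
The binding rows give the dual system: 3·y_collating + 2·y_press time = 34 and 1·y_collating + 5·y_press time = 46.
This yields shadow prices y_collating = 6, y_press time = 8.
Shadow price of collating = 6.

6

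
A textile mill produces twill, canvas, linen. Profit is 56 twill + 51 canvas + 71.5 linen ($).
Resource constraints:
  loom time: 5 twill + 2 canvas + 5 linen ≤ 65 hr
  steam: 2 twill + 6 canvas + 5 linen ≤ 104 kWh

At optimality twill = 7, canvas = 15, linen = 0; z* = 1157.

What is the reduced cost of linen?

Check each constraint at x*: loom time 65/65 (tight); steam 104/104 (tight).
The binding rows give the dual system: 5·y_loom time + 2·y_steam = 56 and 2·y_loom time + 6·y_steam = 51.
→ y_loom time = 9 and y_steam = 5.5.
Reduced cost of linen: c₃ − yᵀa₃ = 71.5 − (9·5 + 5.5·5) = 71.5 − 72.5 = -1.

-1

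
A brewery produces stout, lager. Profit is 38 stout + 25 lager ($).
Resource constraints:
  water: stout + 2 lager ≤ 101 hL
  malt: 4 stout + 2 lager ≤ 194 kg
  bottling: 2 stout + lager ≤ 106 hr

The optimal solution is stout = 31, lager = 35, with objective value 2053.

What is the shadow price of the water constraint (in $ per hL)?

4

Check each constraint at x*: water 101/101 (tight); malt 194/194 (tight); bottling 97/106 (slack 9).
Slack constraints have shadow price 0 (complementary slackness).
The binding rows give the dual system: 1·y_water + 4·y_malt = 38 and 2·y_water + 2·y_malt = 25.
This yields shadow prices y_water = 4, y_malt = 8.5.
Shadow price of water = 4.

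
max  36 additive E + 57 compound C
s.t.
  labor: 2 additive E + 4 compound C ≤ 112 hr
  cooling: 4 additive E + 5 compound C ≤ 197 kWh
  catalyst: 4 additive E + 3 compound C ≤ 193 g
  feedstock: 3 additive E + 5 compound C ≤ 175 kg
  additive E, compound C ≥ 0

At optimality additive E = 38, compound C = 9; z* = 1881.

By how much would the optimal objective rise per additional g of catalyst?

0

Binding: labor and cooling. Non-binding: catalyst (14 unused), feedstock (16 unused).
By complementary slackness, y = 0 for the non-binding constraints.
From A_Bᵀ y = c: 2·y_labor + 4·y_cooling = 36; 4·y_labor + 5·y_cooling = 57.
Solving: y_labor = 8, y_cooling = 5.
Shadow price of catalyst = 0.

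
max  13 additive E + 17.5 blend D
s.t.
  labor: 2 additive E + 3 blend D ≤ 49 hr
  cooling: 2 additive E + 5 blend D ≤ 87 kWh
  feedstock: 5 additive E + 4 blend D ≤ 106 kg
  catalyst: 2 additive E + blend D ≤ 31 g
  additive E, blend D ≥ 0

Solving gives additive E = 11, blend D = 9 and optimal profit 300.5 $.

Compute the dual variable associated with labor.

5.5

At the optimum: labor uses 49 of 49 (binding); cooling uses 67 of 87 (slack = 20); feedstock uses 91 of 106 (slack = 15); catalyst uses 31 of 31 (binding).
Slack constraints have shadow price 0 (complementary slackness).
Dual feasibility on the basic columns requires 2·y_labor + 2·y_catalyst = 13, 3·y_labor + 1·y_catalyst = 17.5.
This yields shadow prices y_labor = 5.5, y_catalyst = 1.
Shadow price of labor = 5.5.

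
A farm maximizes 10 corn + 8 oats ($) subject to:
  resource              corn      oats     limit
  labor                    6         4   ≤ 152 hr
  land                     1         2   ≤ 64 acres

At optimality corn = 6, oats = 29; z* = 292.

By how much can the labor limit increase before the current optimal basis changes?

Binding constraints: labor, land. The basis is B = [[6,4],[1,2]] with det 8.
Per unit increase in labor, x* moves by d = (0.25, -0.125).
The basis stays optimal until oats reaches 0; allowable increase = 232 hr.

232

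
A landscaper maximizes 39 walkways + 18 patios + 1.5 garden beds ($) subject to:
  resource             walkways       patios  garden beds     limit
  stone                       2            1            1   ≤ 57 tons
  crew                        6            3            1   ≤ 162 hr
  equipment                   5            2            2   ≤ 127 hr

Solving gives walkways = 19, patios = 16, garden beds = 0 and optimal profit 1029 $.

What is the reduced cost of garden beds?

Binding: crew and equipment. Non-binding: stone (3 unused).
Since stone is not tight, its dual is 0.
Dual feasibility on the basic columns requires 6·y_crew + 5·y_equipment = 39, 3·y_crew + 2·y_equipment = 18.
→ y_crew = 4 and y_equipment = 3.
Reduced cost of garden beds: c₃ − yᵀa₃ = 1.5 − (4·1 + 3·2) = 1.5 − 10 = -8.5.

-8.5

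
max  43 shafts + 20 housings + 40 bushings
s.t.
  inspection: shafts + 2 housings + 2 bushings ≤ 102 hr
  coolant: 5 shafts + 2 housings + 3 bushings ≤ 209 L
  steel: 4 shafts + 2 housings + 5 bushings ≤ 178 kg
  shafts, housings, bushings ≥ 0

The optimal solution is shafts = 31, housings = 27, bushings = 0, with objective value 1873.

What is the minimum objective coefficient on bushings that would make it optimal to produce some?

44

Check each constraint at x*: inspection 85/102 (slack 17); coolant 209/209 (tight); steel 178/178 (tight).
Since inspection is not tight, its dual is 0.
From A_Bᵀ y = c: 5·y_coolant + 4·y_steel = 43; 2·y_coolant + 2·y_steel = 20.
→ y_coolant = 3 and y_steel = 7.
bushings enters the basis when its profit ≥ yᵀa₃ = 3·3 + 7·5 = 44.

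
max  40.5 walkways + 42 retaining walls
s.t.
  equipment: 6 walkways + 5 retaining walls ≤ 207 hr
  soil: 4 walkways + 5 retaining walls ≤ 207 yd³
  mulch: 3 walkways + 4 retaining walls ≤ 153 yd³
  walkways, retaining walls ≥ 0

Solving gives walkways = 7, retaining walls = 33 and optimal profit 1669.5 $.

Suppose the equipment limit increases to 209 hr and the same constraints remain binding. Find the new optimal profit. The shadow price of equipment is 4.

Δb = 2, so new z* = 1669.5 + (4)·(2) = 1669.5 + 8 = 1677.5.

1677.5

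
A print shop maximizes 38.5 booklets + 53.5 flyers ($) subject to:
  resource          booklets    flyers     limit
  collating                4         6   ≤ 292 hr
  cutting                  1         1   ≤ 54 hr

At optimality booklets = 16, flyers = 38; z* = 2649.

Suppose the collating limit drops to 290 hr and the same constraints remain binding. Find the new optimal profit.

2634

Check each constraint at x*: collating 292/292 (tight); cutting 54/54 (tight).
The binding rows give the dual system: 4·y_collating + 1·y_cutting = 38.5 and 6·y_collating + 1·y_cutting = 53.5.
→ y_collating = 7.5 and y_cutting = 8.5.
Δz = y_collating·Δb = 7.5 × (-2) = -15, so new z* = 2649 − 15 = 2634.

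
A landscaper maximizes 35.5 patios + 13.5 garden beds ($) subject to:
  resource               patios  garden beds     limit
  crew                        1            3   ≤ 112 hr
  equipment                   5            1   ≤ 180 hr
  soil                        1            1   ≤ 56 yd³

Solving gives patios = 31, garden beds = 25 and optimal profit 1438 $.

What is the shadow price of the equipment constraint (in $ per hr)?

5.5

Binding: equipment and soil. Non-binding: crew (6 unused).
Since crew is not tight, its dual is 0.
The binding rows give the dual system: 5·y_equipment + 1·y_soil = 35.5 and 1·y_equipment + 1·y_soil = 13.5.
→ y_equipment = 5.5 and y_soil = 8.
Shadow price of equipment = 5.5.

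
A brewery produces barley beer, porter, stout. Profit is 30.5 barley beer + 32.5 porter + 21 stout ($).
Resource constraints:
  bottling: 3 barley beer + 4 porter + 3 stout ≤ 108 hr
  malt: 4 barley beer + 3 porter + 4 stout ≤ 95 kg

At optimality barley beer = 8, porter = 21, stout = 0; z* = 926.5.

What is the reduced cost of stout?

-9.5

Both bottling and malt are binding at x*.
From A_Bᵀ y = c: 3·y_bottling + 4·y_malt = 30.5; 4·y_bottling + 3·y_malt = 32.5.
Solving: y_bottling = 5.5, y_malt = 3.5.
Reduced cost of stout: c₃ − yᵀa₃ = 21 − (5.5·3 + 3.5·4) = 21 − 30.5 = -9.5.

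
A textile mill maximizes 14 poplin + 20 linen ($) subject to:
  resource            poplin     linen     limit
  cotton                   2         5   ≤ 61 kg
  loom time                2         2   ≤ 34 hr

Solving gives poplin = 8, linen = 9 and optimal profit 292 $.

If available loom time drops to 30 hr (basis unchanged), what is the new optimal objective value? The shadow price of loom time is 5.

Δb = -4, so new z* = 292 + (5)·(-4) = 292 − 20 = 272.

272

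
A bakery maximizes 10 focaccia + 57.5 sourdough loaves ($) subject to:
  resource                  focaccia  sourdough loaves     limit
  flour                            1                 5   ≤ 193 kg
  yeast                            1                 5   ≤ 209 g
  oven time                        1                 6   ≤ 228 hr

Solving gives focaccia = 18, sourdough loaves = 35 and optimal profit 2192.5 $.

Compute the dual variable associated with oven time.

Binding: flour and oven time. Non-binding: yeast (16 unused).
By complementary slackness, y = 0 for the non-binding constraint.
The binding rows give the dual system: 1·y_flour + 1·y_oven time = 10 and 5·y_flour + 6·y_oven time = 57.5.
Solving: y_flour = 2.5, y_oven time = 7.5.
Shadow price of oven time = 7.5.

7.5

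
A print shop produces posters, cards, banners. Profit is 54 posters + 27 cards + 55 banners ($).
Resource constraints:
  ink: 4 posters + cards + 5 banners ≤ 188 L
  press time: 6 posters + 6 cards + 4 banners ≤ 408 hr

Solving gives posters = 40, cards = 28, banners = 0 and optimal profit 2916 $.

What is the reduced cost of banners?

Check each constraint at x*: ink 188/188 (tight); press time 408/408 (tight).
The binding rows give the dual system: 4·y_ink + 6·y_press time = 54 and 1·y_ink + 6·y_press time = 27.
Solving: y_ink = 9, y_press time = 3.
Reduced cost of banners: c₃ − yᵀa₃ = 55 − (9·5 + 3·4) = 55 − 57 = -2.

-2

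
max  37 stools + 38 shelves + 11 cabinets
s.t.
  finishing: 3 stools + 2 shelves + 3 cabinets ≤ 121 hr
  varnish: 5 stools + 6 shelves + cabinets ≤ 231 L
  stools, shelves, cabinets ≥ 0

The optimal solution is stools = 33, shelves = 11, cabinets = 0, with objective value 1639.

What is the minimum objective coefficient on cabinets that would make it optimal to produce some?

Check each constraint at x*: finishing 121/121 (tight); varnish 231/231 (tight).
From A_Bᵀ y = c: 3·y_finishing + 5·y_varnish = 37; 2·y_finishing + 6·y_varnish = 38.
This yields shadow prices y_finishing = 4, y_varnish = 5.
cabinets enters the basis when its profit ≥ yᵀa₃ = 4·3 + 5·1 = 17.

17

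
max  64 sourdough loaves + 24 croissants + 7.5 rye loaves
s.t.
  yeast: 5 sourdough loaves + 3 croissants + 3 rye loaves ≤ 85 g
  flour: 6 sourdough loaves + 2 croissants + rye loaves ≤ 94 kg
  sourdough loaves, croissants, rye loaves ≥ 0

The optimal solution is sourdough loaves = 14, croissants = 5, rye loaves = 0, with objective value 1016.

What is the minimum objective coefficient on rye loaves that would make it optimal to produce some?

15

At the optimum: yeast uses 85 of 85 (binding); flour uses 94 of 94 (binding).
Dual feasibility on the basic columns requires 5·y_yeast + 6·y_flour = 64, 3·y_yeast + 2·y_flour = 24.
This yields shadow prices y_yeast = 2, y_flour = 9.
rye loaves enters the basis when its profit ≥ yᵀa₃ = 2·3 + 9·1 = 15.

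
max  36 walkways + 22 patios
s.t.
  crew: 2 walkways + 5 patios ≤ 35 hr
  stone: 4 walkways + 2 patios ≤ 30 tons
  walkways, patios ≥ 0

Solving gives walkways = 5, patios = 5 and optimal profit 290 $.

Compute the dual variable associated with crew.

1

At the optimum: crew uses 35 of 35 (binding); stone uses 30 of 30 (binding).
The binding rows give the dual system: 2·y_crew + 4·y_stone = 36 and 5·y_crew + 2·y_stone = 22.
→ y_crew = 1 and y_stone = 8.5.
Shadow price of crew = 1.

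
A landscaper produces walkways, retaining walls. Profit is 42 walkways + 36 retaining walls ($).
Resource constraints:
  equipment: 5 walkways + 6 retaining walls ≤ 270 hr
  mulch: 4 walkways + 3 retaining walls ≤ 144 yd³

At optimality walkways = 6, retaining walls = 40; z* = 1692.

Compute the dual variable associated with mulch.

8

At the optimum: equipment uses 270 of 270 (binding); mulch uses 144 of 144 (binding).
From A_Bᵀ y = c: 5·y_equipment + 4·y_mulch = 42; 6·y_equipment + 3·y_mulch = 36.
Solving: y_equipment = 2, y_mulch = 8.
Shadow price of mulch = 8.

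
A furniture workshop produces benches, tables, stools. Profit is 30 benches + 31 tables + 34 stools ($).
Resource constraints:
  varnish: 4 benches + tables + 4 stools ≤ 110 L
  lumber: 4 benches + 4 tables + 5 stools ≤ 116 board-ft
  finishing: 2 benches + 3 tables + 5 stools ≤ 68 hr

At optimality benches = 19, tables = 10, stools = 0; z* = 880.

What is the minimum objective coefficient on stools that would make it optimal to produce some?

40

Binding: lumber and finishing. Non-binding: varnish (24 unused).
Slack constraints have shadow price 0 (complementary slackness).
Dual feasibility on the basic columns requires 4·y_lumber + 2·y_finishing = 30, 4·y_lumber + 3·y_finishing = 31.
→ y_lumber = 7 and y_finishing = 1.
stools enters the basis when its profit ≥ yᵀa₃ = 7·5 + 1·5 = 40.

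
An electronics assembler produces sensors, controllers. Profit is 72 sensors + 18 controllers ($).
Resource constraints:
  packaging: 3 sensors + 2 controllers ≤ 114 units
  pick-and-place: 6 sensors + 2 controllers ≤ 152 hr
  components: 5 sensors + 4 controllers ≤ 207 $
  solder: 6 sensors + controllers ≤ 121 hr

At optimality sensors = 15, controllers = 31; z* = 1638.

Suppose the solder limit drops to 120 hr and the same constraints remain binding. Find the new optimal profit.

Binding: pick-and-place and solder. Non-binding: packaging (7 unused), components (8 unused).
Slack constraints have shadow price 0 (complementary slackness).
Dual feasibility on the basic columns requires 6·y_pick-and-place + 6·y_solder = 72, 2·y_pick-and-place + 1·y_solder = 18.
Solving: y_pick-and-place = 6, y_solder = 6.
Δz = y_solder·Δb = 6 × (-1) = -6, so new z* = 1638 − 6 = 1632.

1632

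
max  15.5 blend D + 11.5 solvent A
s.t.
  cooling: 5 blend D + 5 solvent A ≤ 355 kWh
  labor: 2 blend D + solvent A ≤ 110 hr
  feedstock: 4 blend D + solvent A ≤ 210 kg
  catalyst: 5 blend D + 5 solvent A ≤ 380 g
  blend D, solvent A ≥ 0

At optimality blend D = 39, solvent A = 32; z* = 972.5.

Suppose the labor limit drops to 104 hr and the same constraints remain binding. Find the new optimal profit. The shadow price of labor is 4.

948.5

Δb = -6, so new z* = 972.5 + (4)·(-6) = 972.5 − 24 = 948.5.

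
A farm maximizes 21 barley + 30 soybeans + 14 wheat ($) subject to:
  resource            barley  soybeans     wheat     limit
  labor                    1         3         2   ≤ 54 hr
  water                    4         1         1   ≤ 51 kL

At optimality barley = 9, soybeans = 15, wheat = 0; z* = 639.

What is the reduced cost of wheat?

-7

Check each constraint at x*: labor 54/54 (tight); water 51/51 (tight).
The binding rows give the dual system: 1·y_labor + 4·y_water = 21 and 3·y_labor + 1·y_water = 30.
→ y_labor = 9 and y_water = 3.
Reduced cost of wheat: c₃ − yᵀa₃ = 14 − (9·2 + 3·1) = 14 − 21 = -7.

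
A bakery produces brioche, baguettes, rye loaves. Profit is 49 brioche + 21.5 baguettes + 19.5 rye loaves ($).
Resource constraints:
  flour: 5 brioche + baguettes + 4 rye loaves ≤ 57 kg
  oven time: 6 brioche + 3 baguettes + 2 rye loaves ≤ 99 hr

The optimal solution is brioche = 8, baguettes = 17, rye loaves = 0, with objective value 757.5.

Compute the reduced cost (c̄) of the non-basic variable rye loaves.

-1.5

Check each constraint at x*: flour 57/57 (tight); oven time 99/99 (tight).
The binding rows give the dual system: 5·y_flour + 6·y_oven time = 49 and 1·y_flour + 3·y_oven time = 21.5.
→ y_flour = 2 and y_oven time = 6.5.
Reduced cost of rye loaves: c₃ − yᵀa₃ = 19.5 − (2·4 + 6.5·2) = 19.5 − 21 = -1.5.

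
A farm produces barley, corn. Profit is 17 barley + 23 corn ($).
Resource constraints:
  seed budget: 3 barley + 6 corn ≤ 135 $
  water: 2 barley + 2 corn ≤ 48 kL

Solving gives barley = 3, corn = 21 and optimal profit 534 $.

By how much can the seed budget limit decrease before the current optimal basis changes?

63

Binding constraints: seed budget, water. The basis is B = [[3,6],[2,2]] with det -6.
Per unit decrease in seed budget, x* moves by d = (0.3333, -0.3333).
The basis stays optimal until corn reaches 0; allowable decrease = 63 $.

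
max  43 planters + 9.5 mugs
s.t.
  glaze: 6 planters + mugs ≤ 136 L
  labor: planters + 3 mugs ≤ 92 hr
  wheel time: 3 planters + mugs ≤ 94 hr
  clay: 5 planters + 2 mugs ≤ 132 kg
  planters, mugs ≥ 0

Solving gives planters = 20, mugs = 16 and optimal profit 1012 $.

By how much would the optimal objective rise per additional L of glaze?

5.5

Binding: glaze and clay. Non-binding: labor (24 unused), wheel time (18 unused).
Since labor, wheel time are not tight, their duals are 0.
From A_Bᵀ y = c: 6·y_glaze + 5·y_clay = 43; 1·y_glaze + 2·y_clay = 9.5.
Solving: y_glaze = 5.5, y_clay = 2.
Shadow price of glaze = 5.5.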